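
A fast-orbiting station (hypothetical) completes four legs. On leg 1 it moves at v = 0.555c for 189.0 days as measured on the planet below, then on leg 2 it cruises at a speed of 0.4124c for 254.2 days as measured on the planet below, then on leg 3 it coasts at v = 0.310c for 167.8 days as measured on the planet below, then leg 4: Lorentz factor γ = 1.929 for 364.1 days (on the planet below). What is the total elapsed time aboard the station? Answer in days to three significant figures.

Leg 1: γ = 1/√(1 − 0.555²) = 1/√0.6920 = 1.202; τ_1 = 189.0/1.202 = 157.2 days.
Leg 2: γ = 1/√(1 − 0.4124²) = 1/√0.8299 = 1.098; τ_2 = 254.2/1.098 = 231.6 days.
Leg 3: γ = 1/√(1 − 0.310²) = 1/√0.9039 = 1.052; τ_3 = 167.8/1.052 = 159.5 days.
Leg 4: γ = 1.929; τ_4 = 364.1/1.929 = 188.8 days.
Total: 157.2 + 231.6 + 159.5 + 188.8 days.

τ = 737 days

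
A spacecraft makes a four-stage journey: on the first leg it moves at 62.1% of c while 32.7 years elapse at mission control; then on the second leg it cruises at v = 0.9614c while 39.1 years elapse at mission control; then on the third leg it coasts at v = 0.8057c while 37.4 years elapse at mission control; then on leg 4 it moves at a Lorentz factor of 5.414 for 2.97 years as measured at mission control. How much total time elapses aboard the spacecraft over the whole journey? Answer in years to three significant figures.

τ = 59.1 years

Leg 1: β = 0.621; γ = 1/√(1 − 0.621²) = 1/√0.6144 = 1.276; τ_1 = 32.7/1.276 = 25.63 years.
Leg 2: γ = 1/√(1 − 0.9614²) = 1/√0.07571 = 3.634; τ_2 = 39.1/3.634 = 10.76 years.
Leg 3: γ = 1/√(1 − 0.8057²) = 1/√0.3508 = 1.688; τ_3 = 37.4/1.688 = 22.15 years.
Leg 4: γ = 5.414; τ_4 = 2.97/5.414 = 0.5486 years.
Total: 25.63 + 10.76 + 22.15 + 0.5486 years.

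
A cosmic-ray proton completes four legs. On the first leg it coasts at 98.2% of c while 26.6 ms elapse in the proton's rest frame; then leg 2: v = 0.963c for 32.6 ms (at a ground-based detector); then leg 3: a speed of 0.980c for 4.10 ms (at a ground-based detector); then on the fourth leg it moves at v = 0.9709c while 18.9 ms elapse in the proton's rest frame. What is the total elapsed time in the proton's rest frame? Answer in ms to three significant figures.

Leg 1: 26.6 ms is already measured in the proton's rest frame.
Leg 2: γ = 1/√(1 − 0.963²) = 1/√0.07263 = 3.711; τ_2 = 32.6/3.711 = 8.786 ms.
Leg 3: γ = 1/√(1 − 0.980²) = 1/√0.03960 = 5.025; τ_3 = 4.10/5.025 = 0.8159 ms.
Leg 4: 18.9 ms is already measured in the proton's rest frame.
Total: 26.60 + 8.786 + 0.8159 + 18.90 ms.

τ = 55.1 ms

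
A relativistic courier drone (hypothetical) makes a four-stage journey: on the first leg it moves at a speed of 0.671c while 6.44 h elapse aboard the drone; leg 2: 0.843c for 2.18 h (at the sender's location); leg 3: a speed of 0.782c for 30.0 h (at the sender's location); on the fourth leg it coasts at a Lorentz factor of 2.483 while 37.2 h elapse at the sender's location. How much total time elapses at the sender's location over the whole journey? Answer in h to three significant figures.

Δt = 78.1 h

Leg 1: γ = 1/√(1 − 0.671²) = 1/√0.5498 = 1.349; Δt_1 = 1.349 × 6.44 = 8.686 h.
Leg 2: 2.18 h is already measured at the sender's location.
Leg 3: 30.0 h is already measured at the sender's location.
Leg 4: 37.2 h is already measured at the sender's location.
Total: 8.686 + 2.180 + 30.00 + 37.20 h.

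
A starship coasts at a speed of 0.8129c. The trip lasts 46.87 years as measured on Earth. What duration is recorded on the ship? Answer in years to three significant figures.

τ = 27.3 years

γ = 1/√(1 − 0.8129²) = 1/√0.3392 = 1.717
The interval measured on Earth is the dilated one; the clock on the ship measures the proper time τ = Δt/γ = 46.87/1.717 years.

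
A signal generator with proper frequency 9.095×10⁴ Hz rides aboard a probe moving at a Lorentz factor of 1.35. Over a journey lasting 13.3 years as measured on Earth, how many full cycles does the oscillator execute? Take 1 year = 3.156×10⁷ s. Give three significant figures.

γ = 1.35
The oscillator's own cycle count is N = f × τ where τ is the proper time aboard the probe. τ = Δt/γ = 13.3/1.350 = 9.852 years = 3.109×10⁸ s.
N = 9.095×10⁴ × 3.109×10⁸ = 2.828×10¹³.

N = 2.83×10¹³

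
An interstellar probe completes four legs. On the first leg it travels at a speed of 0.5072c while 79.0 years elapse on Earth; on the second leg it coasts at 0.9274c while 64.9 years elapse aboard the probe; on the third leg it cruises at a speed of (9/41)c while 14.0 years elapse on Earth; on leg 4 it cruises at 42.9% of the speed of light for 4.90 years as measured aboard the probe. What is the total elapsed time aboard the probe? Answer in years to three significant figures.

Leg 1: γ = 1/√(1 − 0.5072²) = 1/√0.7427 = 1.160; τ_1 = 79.0/1.160 = 68.08 years.
Leg 2: 64.9 years is already measured aboard the probe.
Leg 3: γ = 1/√(1 − (9/41)²) = 41/40 = 1.025; τ_3 = 14.0/1.025 = 13.66 years.
Leg 4: 4.90 years is already measured aboard the probe.
Total: 68.08 + 64.90 + 13.66 + 4.900 years.

τ = 152 years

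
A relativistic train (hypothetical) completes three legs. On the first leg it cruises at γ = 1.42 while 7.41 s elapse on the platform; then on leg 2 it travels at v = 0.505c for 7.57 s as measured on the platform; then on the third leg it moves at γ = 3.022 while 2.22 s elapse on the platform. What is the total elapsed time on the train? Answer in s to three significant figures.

Leg 1: γ = 1.42; τ_1 = 7.41/1.420 = 5.218 s.
Leg 2: γ = 1/√(1 − 0.505²) = 1/√0.7450 = 1.159; τ_2 = 7.57/1.159 = 6.534 s.
Leg 3: γ = 3.022; τ_3 = 2.22/3.022 = 0.7346 s.
Total: 5.218 + 6.534 + 0.7346 s.

τ = 12.5 s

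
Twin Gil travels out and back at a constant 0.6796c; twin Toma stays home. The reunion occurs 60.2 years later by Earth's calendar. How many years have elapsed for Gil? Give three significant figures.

τ = 44.2 years

γ = 1/√(1 − 0.6796²) = 1/√0.5381 = 1.363
Gil's clock measures proper time along the trip: τ = Δt/γ = 60.2/1.363 years.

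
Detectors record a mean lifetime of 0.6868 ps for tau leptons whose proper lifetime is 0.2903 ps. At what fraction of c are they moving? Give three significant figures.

γ = Δt/τ₀ = 0.6868/0.2903 = 2.366
β = √(1 − 1/γ²) = √(1 − 0.1787) = √0.8213

β = 0.906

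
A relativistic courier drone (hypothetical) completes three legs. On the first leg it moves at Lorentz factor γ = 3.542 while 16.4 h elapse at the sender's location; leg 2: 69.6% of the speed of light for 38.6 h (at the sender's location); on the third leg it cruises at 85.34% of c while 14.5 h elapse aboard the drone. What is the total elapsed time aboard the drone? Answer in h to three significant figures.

τ = 46.8 h

Leg 1: γ = 3.542; τ_1 = 16.4/3.542 = 4.630 h.
Leg 2: β = 0.696; γ = 1/√(1 − 0.696²) = 1/√0.5156 = 1.393; τ_2 = 38.6/1.393 = 27.72 h.
Leg 3: 14.5 h is already measured aboard the drone.
Total: 4.630 + 27.72 + 14.50 h.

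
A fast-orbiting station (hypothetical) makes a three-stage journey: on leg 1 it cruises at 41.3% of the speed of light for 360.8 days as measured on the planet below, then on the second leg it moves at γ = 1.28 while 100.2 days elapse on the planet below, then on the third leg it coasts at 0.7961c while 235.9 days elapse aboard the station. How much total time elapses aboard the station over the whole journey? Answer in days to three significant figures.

Leg 1: β = 0.413; γ = 1/√(1 − 0.413²) = 1/√0.8294 = 1.098; τ_1 = 360.8/1.098 = 328.6 days.
Leg 2: γ = 1.28; τ_2 = 100.2/1.280 = 78.28 days.
Leg 3: 235.9 days is already measured aboard the station.
Total: 328.6 + 78.28 + 235.9 days.

τ = 643 days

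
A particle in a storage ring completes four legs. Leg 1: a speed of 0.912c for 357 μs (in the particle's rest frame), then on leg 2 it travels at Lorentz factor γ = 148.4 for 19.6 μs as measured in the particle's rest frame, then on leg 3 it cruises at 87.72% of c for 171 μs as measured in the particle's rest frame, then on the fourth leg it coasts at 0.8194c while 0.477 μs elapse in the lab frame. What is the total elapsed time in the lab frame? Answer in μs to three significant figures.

Δt = 4140 μs

Leg 1: γ = 1/√(1 − 0.912²) = 1/√0.1683 = 2.438; Δt_1 = 2.438 × 357 = 870.3 μs.
Leg 2: γ = 148.4; Δt_2 = 148.4 × 19.6 = 2909 μs.
Leg 3: β = 0.8772; γ = 1/√(1 − 0.8772²) = 1/√0.2305 = 2.083; Δt_3 = 2.083 × 171 = 356.2 μs.
Leg 4: 0.477 μs is already measured in the lab frame.
Total: 870.3 + 2909 + 356.2 + 0.4770 μs.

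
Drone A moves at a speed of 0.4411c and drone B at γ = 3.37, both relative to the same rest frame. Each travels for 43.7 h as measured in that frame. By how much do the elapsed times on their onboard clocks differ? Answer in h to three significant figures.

|τ_A − τ_B| = 26.3 h

A: γ = 1/√(1 − 0.4411²) = 1/√0.8054 = 1.114; τ_A = 43.7/1.114 = 39.22 h.
B: γ = 3.37; τ_B = 43.7/3.370 = 12.97 h.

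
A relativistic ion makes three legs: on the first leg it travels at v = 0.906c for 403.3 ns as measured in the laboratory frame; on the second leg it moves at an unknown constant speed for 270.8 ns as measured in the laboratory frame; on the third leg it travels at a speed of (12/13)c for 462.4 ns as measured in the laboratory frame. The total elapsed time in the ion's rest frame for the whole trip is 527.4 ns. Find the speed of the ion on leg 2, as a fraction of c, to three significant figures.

β = 0.751

Leg 1: γ = 1/√(1 − 0.906²) = 1/√0.1792 = 2.363; τ_1 = 403.3/2.363 = 170.7 ns.
Leg 2: speed unknown; τ_2 = 270.8/γ_2.
Leg 3: γ = 1/√(1 − (12/13)²) = 13/5 = 2.600; τ_3 = 462.4/2.600 = 177.8 ns.
Total proper time: 170.7 + τ_2 + 177.8 = 527.4, so τ_2 = 527.4 − 348.6 = 178.8 ns.
γ_2 = 270.8/178.8 = 1.514; β = √(1 − 1/γ²) = √0.5638.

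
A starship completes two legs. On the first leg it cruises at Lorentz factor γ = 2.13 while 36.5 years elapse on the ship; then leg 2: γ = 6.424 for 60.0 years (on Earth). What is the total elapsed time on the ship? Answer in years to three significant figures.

τ = 45.8 years

Leg 1: 36.5 years is already measured on the ship.
Leg 2: γ = 6.424; τ_2 = 60.0/6.424 = 9.340 years.
Total: 36.50 + 9.340 years.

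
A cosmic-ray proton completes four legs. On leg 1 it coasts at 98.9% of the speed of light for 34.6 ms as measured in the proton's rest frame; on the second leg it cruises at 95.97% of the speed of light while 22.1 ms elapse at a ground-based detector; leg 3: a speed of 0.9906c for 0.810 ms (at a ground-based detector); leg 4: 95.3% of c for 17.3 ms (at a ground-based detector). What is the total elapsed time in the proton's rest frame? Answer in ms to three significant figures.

Leg 1: 34.6 ms is already measured in the proton's rest frame.
Leg 2: β = 0.9597; γ = 1/√(1 − 0.9597²) = 1/√0.07898 = 3.558; τ_2 = 22.1/3.558 = 6.211 ms.
Leg 3: γ = 1/√(1 − 0.9906²) = 1/√0.01871 = 7.310; τ_3 = 0.810/7.310 = 0.1108 ms.
Leg 4: β = 0.953; γ = 1/√(1 − 0.953²) = 1/√0.09179 = 3.301; τ_4 = 17.3/3.301 = 5.241 ms.
Total: 34.60 + 6.211 + 0.1108 + 5.241 ms.

τ = 46.2 ms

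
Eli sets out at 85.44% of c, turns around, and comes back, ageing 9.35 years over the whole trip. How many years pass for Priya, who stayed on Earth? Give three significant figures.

β = 0.8544; γ = 1/√(1 − 0.8544²) = 1/√0.2700 = 1.924
Earth-frame duration is the dilated interval: Δt = γτ = 1.924 × 9.35 years.

Δt = 18.0 years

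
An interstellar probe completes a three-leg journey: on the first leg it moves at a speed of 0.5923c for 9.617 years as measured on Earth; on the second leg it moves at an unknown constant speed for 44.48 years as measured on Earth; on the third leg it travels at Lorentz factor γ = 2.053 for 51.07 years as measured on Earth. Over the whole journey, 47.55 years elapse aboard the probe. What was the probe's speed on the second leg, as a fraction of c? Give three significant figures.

Leg 1: γ = 1/√(1 − 0.5923²) = 1/√0.6492 = 1.241; τ_1 = 9.617/1.241 = 7.749 years.
Leg 2: speed unknown; τ_2 = 44.48/γ_2.
Leg 3: γ = 2.053; τ_3 = 51.07/2.053 = 24.88 years.
Total proper time: 7.749 + τ_2 + 24.88 = 47.55, so τ_2 = 47.55 − 32.62 = 14.93 years.
γ_2 = 44.48/14.93 = 2.980; β = √(1 − 1/γ²) = √0.8874.

β = 0.942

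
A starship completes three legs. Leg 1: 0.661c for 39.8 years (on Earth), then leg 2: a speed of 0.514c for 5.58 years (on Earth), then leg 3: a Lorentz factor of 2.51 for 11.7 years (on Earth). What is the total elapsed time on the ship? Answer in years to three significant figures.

Leg 1: γ = 1/√(1 − 0.661²) = 1/√0.5631 = 1.333; τ_1 = 39.8/1.333 = 29.87 years.
Leg 2: γ = 1/√(1 − 0.514²) = 1/√0.7358 = 1.166; τ_2 = 5.58/1.166 = 4.786 years.
Leg 3: γ = 2.51; τ_3 = 11.7/2.510 = 4.661 years.
Total: 29.87 + 4.786 + 4.661 years.

τ = 39.3 years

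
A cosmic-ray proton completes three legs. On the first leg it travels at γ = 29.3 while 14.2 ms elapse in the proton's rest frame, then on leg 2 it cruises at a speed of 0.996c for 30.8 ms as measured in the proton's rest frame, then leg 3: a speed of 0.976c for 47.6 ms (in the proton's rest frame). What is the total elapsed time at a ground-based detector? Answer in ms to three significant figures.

Δt = 979 ms

Leg 1: γ = 29.3; Δt_1 = 29.30 × 14.2 = 416.1 ms.
Leg 2: γ = 1/√(1 − 0.996²) = 1/√0.007984 = 11.19; Δt_2 = 11.19 × 30.8 = 344.7 ms.
Leg 3: γ = 1/√(1 − 0.976²) = 1/√0.04742 = 4.592; Δt_3 = 4.592 × 47.6 = 218.6 ms.
Total: 416.1 + 344.7 + 218.6 ms.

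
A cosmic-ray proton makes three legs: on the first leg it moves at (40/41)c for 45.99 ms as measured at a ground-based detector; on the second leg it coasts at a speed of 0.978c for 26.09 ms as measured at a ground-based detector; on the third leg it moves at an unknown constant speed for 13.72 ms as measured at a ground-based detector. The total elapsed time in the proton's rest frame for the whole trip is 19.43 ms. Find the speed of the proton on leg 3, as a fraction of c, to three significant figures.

β = 0.959

Leg 1: γ = 1/√(1 − (40/41)²) = 41/9 ≈ 4.556; τ_1 = 45.99/4.556 = 10.10 ms.
Leg 2: γ = 1/√(1 − 0.978²) = 1/√0.04352 = 4.794; τ_2 = 26.09/4.794 = 5.443 ms.
Leg 3: speed unknown; τ_3 = 13.72/γ_3.
Total proper time: 10.10 + 5.443 + τ_3 = 19.43, so τ_3 = 19.43 − 15.54 = 3.892 ms.
γ_3 = 13.72/3.892 = 3.525; β = √(1 − 1/γ²) = √0.9195.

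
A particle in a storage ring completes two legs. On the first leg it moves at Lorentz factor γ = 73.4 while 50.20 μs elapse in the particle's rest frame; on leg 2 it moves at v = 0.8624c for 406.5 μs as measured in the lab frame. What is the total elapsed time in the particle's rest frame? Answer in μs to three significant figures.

τ = 256 μs

Leg 1: 50.20 μs is already measured in the particle's rest frame.
Leg 2: γ = 1/√(1 − 0.8624²) = 1/√0.2563 = 1.975; τ_2 = 406.5/1.975 = 205.8 μs.
Total: 50.20 + 205.8 μs.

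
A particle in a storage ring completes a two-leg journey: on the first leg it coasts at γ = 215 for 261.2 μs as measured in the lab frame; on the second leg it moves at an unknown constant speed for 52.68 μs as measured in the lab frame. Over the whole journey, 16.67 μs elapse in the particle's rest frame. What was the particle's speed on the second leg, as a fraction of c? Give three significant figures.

β = 0.956

Leg 1: γ = 215; τ_1 = 261.2/215.0 = 1.215 μs.
Leg 2: speed unknown; τ_2 = 52.68/γ_2.
Total proper time: 1.215 + τ_2 = 16.67, so τ_2 = 16.67 − 1.215 = 15.46 μs.
γ_2 = 52.68/15.46 = 3.409; β = √(1 − 1/γ²) = √0.9139.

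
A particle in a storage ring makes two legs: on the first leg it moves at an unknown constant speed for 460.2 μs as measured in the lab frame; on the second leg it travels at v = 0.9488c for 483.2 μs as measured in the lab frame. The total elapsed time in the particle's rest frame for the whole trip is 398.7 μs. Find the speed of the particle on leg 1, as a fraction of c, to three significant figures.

β = 0.845

Leg 1: speed unknown; τ_1 = 460.2/γ_1.
Leg 2: γ = 1/√(1 − 0.9488²) = 1/√0.09978 = 3.166; τ_2 = 483.2/3.166 = 152.6 μs.
Total proper time: τ_1 + 152.6 = 398.7, so τ_1 = 398.7 − 152.6 = 246.1 μs.
γ_1 = 460.2/246.1 = 1.870; β = √(1 − 1/γ²) = √0.7141.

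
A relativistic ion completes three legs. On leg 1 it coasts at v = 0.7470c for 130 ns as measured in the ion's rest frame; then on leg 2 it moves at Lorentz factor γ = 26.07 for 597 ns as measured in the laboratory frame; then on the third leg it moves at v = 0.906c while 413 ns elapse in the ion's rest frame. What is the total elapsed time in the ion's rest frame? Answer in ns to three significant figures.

τ = 566 ns

Leg 1: 130 ns is already measured in the ion's rest frame.
Leg 2: γ = 26.07; τ_2 = 597/26.07 = 22.90 ns.
Leg 3: 413 ns is already measured in the ion's rest frame.
Total: 130.0 + 22.90 + 413.0 ns.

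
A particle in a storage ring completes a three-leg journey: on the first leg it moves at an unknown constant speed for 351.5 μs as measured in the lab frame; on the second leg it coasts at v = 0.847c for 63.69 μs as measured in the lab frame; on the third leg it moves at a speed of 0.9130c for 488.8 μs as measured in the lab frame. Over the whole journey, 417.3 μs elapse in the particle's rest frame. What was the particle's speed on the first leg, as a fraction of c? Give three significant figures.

Leg 1: speed unknown; τ_1 = 351.5/γ_1.
Leg 2: γ = 1/√(1 − 0.847²) = 1/√0.2826 = 1.881; τ_2 = 63.69/1.881 = 33.86 μs.
Leg 3: γ = 1/√(1 − 0.9130²) = 1/√0.1664 = 2.451; τ_3 = 488.8/2.451 = 199.4 μs.
Total proper time: τ_1 + 33.86 + 199.4 = 417.3, so τ_1 = 417.3 − 233.3 = 184.0 μs.
γ_1 = 351.5/184.0 = 1.910; β = √(1 − 1/γ²) = √0.7259.

β = 0.852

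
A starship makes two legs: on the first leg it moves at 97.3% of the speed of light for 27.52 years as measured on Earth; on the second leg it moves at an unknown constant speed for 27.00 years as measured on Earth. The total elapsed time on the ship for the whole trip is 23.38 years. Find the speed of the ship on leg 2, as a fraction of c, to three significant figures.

Leg 1: β = 0.973; γ = 1/√(1 − 0.973²) = 1/√0.05327 = 4.333; τ_1 = 27.52/4.333 = 6.352 years.
Leg 2: speed unknown; τ_2 = 27.00/γ_2.
Total proper time: 6.352 + τ_2 = 23.38, so τ_2 = 23.38 − 6.352 = 17.03 years.
γ_2 = 27.00/17.03 = 1.586; β = √(1 − 1/γ²) = √0.6022.

β = 0.776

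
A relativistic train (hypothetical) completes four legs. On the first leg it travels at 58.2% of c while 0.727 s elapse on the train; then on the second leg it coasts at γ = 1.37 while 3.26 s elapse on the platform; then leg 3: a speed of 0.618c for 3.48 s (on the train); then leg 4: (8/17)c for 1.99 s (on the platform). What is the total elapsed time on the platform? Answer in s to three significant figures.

Leg 1: β = 0.582; γ = 1/√(1 − 0.582²) = 1/√0.6613 = 1.230; Δt_1 = 1.230 × 0.727 = 0.8940 s.
Leg 2: 3.26 s is already measured on the platform.
Leg 3: γ = 1/√(1 − 0.618²) = 1/√0.6181 = 1.272; Δt_3 = 1.272 × 3.48 = 4.426 s.
Leg 4: 1.99 s is already measured on the platform.
Total: 0.8940 + 3.260 + 4.426 + 1.990 s.

Δt = 10.6 s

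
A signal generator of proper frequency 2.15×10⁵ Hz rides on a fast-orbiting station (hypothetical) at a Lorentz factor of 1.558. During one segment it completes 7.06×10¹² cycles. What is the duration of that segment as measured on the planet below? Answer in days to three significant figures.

Δt = 592 days

γ = 1.558
Proper time for N cycles: τ = N/f = 7.06×10¹²/(2.15×10⁵) = 3.284×10⁷ s = 380.1 days.
Lab-frame duration Δt = γτ = 1.558 × 380.1 = 592.1 days.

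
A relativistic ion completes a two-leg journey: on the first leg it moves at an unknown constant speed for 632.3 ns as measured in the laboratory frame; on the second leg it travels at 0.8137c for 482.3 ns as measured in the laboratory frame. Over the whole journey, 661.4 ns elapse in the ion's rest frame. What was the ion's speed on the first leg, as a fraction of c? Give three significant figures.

β = 0.798

Leg 1: speed unknown; τ_1 = 632.3/γ_1.
Leg 2: γ = 1/√(1 − 0.8137²) = 1/√0.3379 = 1.720; τ_2 = 482.3/1.720 = 280.4 ns.
Total proper time: τ_1 + 280.4 = 661.4, so τ_1 = 661.4 − 280.4 = 381.0 ns.
γ_1 = 632.3/381.0 = 1.659; β = √(1 − 1/γ²) = √0.6368.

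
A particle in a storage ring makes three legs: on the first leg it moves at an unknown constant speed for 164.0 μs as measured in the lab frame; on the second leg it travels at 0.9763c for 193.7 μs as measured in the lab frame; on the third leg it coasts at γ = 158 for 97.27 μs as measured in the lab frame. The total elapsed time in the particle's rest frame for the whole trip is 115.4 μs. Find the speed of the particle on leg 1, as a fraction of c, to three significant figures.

β = 0.896

Leg 1: speed unknown; τ_1 = 164.0/γ_1.
Leg 2: γ = 1/√(1 − 0.9763²) = 1/√0.04684 = 4.621; τ_2 = 193.7/4.621 = 41.92 μs.
Leg 3: γ = 158; τ_3 = 97.27/158.0 = 0.6156 μs.
Total proper time: τ_1 + 41.92 + 0.6156 = 115.4, so τ_1 = 115.4 − 42.54 = 72.86 μs.
γ_1 = 164.0/72.86 = 2.251; β = √(1 − 1/γ²) = √0.8026.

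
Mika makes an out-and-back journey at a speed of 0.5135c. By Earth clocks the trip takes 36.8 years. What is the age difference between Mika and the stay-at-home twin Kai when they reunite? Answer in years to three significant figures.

γ = 1/√(1 − 0.5135²) = 1/√0.7363 = 1.165
Mika's elapsed proper time: τ = 36.8/1.165 = 31.58 years.
Age gap = Δt − τ = 36.8 − 31.58 years.

Δt − τ = 5.22 years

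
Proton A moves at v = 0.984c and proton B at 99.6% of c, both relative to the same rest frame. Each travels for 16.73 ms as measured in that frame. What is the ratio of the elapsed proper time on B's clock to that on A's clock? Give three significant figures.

A: γ = 1/√(1 − 0.984²) = 1/√0.03174 = 5.613. B: β = 0.996; γ = 1/√(1 − 0.996²) = 1/√0.007984 = 11.19.
τ_A/τ_B = γ_B/γ_A = 11.19/5.613 = 1.994, so τ_B/τ_A = 0.5015.

τ_B/τ_A = 0.502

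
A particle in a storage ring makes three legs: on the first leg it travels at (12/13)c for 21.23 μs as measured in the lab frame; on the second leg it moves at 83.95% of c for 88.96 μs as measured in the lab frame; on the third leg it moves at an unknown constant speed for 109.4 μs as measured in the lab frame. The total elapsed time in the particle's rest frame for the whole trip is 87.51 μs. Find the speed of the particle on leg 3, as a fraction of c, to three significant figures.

Leg 1: γ = 1/√(1 − (12/13)²) = 13/5 = 2.600; τ_1 = 21.23/2.600 = 8.165 μs.
Leg 2: β = 0.8395; γ = 1/√(1 − 0.8395²) = 1/√0.2952 = 1.840; τ_2 = 88.96/1.840 = 48.34 μs.
Leg 3: speed unknown; τ_3 = 109.4/γ_3.
Total proper time: 8.165 + 48.34 + τ_3 = 87.51, so τ_3 = 87.51 − 56.50 = 31.01 μs.
γ_3 = 109.4/31.01 = 3.528; β = √(1 − 1/γ²) = √0.9197.

β = 0.959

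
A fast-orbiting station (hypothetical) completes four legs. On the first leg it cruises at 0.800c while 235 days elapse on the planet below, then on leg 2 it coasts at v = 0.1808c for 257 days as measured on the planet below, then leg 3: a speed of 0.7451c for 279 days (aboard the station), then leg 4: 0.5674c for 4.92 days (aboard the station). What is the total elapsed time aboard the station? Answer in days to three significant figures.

Leg 1: γ = 1/√(1 − 0.800²) = 5/3 ≈ 1.667; τ_1 = 235/1.667 = 141.0 days.
Leg 2: γ = 1/√(1 − 0.1808²) = 1/√0.9673 = 1.017; τ_2 = 257/1.017 = 252.8 days.
Leg 3: 279 days is already measured aboard the station.
Leg 4: 4.92 days is already measured aboard the station.
Total: 141.0 + 252.8 + 279.0 + 4.920 days.

τ = 678 days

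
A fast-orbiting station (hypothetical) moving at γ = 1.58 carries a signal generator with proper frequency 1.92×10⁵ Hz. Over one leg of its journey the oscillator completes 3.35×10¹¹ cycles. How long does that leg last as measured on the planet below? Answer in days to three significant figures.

γ = 1.58
Proper time for N cycles: τ = N/f = 3.35×10¹¹/(1.92×10⁵) = 1.745×10⁶ s = 20.19 days.
Lab-frame duration Δt = γτ = 1.580 × 20.19 = 31.91 days.

Δt = 31.9 days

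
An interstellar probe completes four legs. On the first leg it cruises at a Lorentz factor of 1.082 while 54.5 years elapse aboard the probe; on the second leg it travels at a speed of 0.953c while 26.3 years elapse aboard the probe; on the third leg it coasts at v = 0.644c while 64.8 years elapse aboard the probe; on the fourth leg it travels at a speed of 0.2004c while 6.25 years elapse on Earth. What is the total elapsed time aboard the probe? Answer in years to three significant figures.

τ = 152 years

Leg 1: 54.5 years is already measured aboard the probe.
Leg 2: 26.3 years is already measured aboard the probe.
Leg 3: 64.8 years is already measured aboard the probe.
Leg 4: γ = 1/√(1 − 0.2004²) = 1/√0.9598 = 1.021; τ_4 = 6.25/1.021 = 6.123 years.
Total: 54.50 + 26.30 + 64.80 + 6.123 years.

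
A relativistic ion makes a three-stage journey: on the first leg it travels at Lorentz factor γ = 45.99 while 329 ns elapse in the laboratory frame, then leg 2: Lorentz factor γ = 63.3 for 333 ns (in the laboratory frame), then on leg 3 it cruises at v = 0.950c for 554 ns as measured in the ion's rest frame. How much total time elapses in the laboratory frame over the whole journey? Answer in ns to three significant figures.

Δt = 2440 ns

Leg 1: 329 ns is already measured in the laboratory frame.
Leg 2: 333 ns is already measured in the laboratory frame.
Leg 3: γ = 1/√(1 − 0.950²) = 1/√0.09750 = 3.203; Δt_3 = 3.203 × 554 = 1774 ns.
Total: 329.0 + 333.0 + 1774 ns.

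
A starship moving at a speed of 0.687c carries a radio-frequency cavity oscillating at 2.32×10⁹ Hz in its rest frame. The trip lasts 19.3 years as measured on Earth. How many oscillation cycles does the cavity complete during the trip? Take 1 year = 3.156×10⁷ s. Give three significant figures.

γ = 1/√(1 − 0.687²) = 1/√0.5280 = 1.376
The oscillator's own cycle count is N = f × τ where τ is the proper time on the ship. τ = Δt/γ = 19.3/1.376 = 14.02 years = 4.426×10⁸ s.
N = 2.32×10⁹ × 4.426×10⁸ = 1.027×10¹⁸.

N = 1.03×10¹⁸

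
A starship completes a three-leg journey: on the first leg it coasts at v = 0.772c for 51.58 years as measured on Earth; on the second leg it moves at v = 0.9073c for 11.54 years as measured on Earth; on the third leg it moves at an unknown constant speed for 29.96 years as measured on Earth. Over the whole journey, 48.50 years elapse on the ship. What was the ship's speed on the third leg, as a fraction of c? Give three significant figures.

β = 0.932

Leg 1: γ = 1/√(1 − 0.772²) = 1/√0.4040 = 1.573; τ_1 = 51.58/1.573 = 32.79 years.
Leg 2: γ = 1/√(1 − 0.9073²) = 1/√0.1768 = 2.378; τ_2 = 11.54/2.378 = 4.852 years.
Leg 3: speed unknown; τ_3 = 29.96/γ_3.
Total proper time: 32.79 + 4.852 + τ_3 = 48.50, so τ_3 = 48.50 − 37.64 = 10.86 years.
γ_3 = 29.96/10.86 = 2.758; β = √(1 − 1/γ²) = √0.8686.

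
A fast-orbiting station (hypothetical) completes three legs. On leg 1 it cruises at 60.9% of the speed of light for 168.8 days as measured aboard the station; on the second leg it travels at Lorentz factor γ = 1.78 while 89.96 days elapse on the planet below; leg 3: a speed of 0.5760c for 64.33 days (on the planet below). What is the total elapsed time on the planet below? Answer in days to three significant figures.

Leg 1: β = 0.609; γ = 1/√(1 − 0.609²) = 1/√0.6291 = 1.261; Δt_1 = 1.261 × 168.8 = 212.8 days.
Leg 2: 89.96 days is already measured on the planet below.
Leg 3: 64.33 days is already measured on the planet below.
Total: 212.8 + 89.96 + 64.33 days.

Δt = 367 days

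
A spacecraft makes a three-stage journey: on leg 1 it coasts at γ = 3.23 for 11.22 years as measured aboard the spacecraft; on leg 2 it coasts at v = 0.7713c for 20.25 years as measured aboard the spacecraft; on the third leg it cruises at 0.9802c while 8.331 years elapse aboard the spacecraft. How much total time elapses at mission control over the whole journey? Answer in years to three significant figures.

Δt = 110 years

Leg 1: γ = 3.23; Δt_1 = 3.230 × 11.22 = 36.24 years.
Leg 2: γ = 1/√(1 − 0.7713²) = 1/√0.4051 = 1.571; Δt_2 = 1.571 × 20.25 = 31.82 years.
Leg 3: γ = 1/√(1 − 0.9802²) = 1/√0.03921 = 5.050; Δt_3 = 5.050 × 8.331 = 42.07 years.
Total: 36.24 + 31.82 + 42.07 years.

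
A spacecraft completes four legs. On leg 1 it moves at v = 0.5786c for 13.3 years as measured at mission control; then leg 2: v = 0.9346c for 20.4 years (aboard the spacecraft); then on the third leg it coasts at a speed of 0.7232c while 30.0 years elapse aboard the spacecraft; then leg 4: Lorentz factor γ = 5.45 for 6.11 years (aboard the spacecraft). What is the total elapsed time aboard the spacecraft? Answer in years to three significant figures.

Leg 1: γ = 1/√(1 − 0.5786²) = 1/√0.6652 = 1.226; τ_1 = 13.3/1.226 = 10.85 years.
Leg 2: 20.4 years is already measured aboard the spacecraft.
Leg 3: 30.0 years is already measured aboard the spacecraft.
Leg 4: 6.11 years is already measured aboard the spacecraft.
Total: 10.85 + 20.40 + 30.00 + 6.110 years.

τ = 67.4 years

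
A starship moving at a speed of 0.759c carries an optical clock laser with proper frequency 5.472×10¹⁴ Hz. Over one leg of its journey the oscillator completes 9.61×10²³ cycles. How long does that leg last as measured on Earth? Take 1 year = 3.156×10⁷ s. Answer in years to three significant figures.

Δt = 85.5 years

γ = 1/√(1 − 0.759²) = 1/√0.4239 = 1.536
Proper time for N cycles: τ = N/f = 9.61×10²³/(5.472×10¹⁴) = 1.756×10⁹ s = 55.65 years.
Lab-frame duration Δt = γτ = 1.536 × 55.65 = 85.47 years.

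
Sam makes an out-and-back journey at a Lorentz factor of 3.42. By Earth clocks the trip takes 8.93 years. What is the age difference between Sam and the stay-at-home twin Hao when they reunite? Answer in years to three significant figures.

Δt − τ = 6.32 years

γ = 3.42
Sam's elapsed proper time: τ = 8.93/3.420 = 2.611 years.
Age gap = Δt − τ = 8.93 − 2.611 years.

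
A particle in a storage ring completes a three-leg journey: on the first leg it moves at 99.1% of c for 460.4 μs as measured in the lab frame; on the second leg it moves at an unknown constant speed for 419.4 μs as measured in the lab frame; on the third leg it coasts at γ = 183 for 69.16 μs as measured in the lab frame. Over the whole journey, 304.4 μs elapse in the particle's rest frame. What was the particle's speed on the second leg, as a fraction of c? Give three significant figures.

β = 0.816

Leg 1: β = 0.991; γ = 1/√(1 − 0.991²) = 1/√0.01792 = 7.470; τ_1 = 460.4/7.470 = 61.63 μs.
Leg 2: speed unknown; τ_2 = 419.4/γ_2.
Leg 3: γ = 183; τ_3 = 69.16/183.0 = 0.3779 μs.
Total proper time: 61.63 + τ_2 + 0.3779 = 304.4, so τ_2 = 304.4 − 62.01 = 242.4 μs.
γ_2 = 419.4/242.4 = 1.730; β = √(1 − 1/γ²) = √0.6660.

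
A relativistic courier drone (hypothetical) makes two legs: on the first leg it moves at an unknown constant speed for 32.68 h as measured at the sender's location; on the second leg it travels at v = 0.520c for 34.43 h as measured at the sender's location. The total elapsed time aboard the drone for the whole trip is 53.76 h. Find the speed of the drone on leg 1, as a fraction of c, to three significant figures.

Leg 1: speed unknown; τ_1 = 32.68/γ_1.
Leg 2: γ = 1/√(1 − 0.520²) = 1/√0.7296 = 1.171; τ_2 = 34.43/1.171 = 29.41 h.
Total proper time: τ_1 + 29.41 = 53.76, so τ_1 = 53.76 − 29.41 = 24.35 h.
γ_1 = 32.68/24.35 = 1.342; β = √(1 − 1/γ²) = √0.4448.

β = 0.667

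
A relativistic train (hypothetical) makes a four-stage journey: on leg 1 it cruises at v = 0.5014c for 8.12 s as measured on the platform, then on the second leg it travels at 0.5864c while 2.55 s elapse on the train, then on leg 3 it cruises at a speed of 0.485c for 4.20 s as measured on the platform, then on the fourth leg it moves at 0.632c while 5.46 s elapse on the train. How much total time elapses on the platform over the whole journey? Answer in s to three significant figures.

Leg 1: 8.12 s is already measured on the platform.
Leg 2: γ = 1/√(1 − 0.5864²) = 1/√0.6561 = 1.235; Δt_2 = 1.235 × 2.55 = 3.148 s.
Leg 3: 4.20 s is already measured on the platform.
Leg 4: γ = 1/√(1 − 0.632²) = 1/√0.6006 = 1.290; Δt_4 = 1.290 × 5.46 = 7.045 s.
Total: 8.120 + 3.148 + 4.200 + 7.045 s.

Δt = 22.5 s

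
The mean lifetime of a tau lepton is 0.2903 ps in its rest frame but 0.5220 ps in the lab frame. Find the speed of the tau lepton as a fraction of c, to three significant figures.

v = 0.831c

γ = Δt/τ₀ = 0.5220/0.2903 = 1.798
β = √(1 − 1/γ²) = √(1 − 0.3093) = √0.6907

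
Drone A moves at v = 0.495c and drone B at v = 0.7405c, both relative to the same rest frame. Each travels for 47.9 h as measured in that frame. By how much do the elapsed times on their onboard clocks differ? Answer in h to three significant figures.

|τ_A − τ_B| = 9.43 h

A: γ = 1/√(1 − 0.495²) = 1/√0.7550 = 1.151; τ_A = 47.9/1.151 = 41.62 h.
B: γ = 1/√(1 − 0.7405²) = 1/√0.4517 = 1.488; τ_B = 47.9/1.488 = 32.19 h.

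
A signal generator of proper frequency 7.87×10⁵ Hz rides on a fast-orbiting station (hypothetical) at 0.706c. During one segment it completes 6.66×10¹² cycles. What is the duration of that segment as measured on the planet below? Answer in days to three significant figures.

γ = 1/√(1 − 0.706²) = 1/√0.5016 = 1.412
Proper time for N cycles: τ = N/f = 6.66×10¹²/(7.87×10⁵) = 8.463×10⁶ s = 97.95 days.
Lab-frame duration Δt = γτ = 1.412 × 97.95 = 138.3 days.

Δt = 138 days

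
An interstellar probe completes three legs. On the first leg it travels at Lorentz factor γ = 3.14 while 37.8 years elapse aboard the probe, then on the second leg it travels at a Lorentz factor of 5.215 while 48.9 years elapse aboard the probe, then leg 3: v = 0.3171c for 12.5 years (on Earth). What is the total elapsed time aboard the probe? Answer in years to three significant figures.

τ = 98.6 years

Leg 1: 37.8 years is already measured aboard the probe.
Leg 2: 48.9 years is already measured aboard the probe.
Leg 3: γ = 1/√(1 − 0.3171²) = 1/√0.8994 = 1.054; τ_3 = 12.5/1.054 = 11.85 years.
Total: 37.80 + 48.90 + 11.85 years.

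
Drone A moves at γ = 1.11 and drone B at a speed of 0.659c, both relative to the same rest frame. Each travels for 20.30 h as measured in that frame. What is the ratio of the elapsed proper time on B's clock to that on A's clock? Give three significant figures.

τ_B/τ_A = 0.835

A: γ = 1.11. B: γ = 1/√(1 − 0.659²) = 1/√0.5657 = 1.330.
τ_A/τ_B = γ_B/γ_A = 1.330/1.110 = 1.198, so τ_B/τ_A = 0.8349.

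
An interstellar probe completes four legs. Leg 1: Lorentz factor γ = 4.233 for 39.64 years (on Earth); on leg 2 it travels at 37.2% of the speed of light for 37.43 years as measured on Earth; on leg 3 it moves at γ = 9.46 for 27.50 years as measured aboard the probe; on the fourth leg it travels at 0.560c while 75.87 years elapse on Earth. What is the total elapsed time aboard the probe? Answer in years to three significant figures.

τ = 134 years

Leg 1: γ = 4.233; τ_1 = 39.64/4.233 = 9.365 years.
Leg 2: β = 0.372; γ = 1/√(1 − 0.372²) = 1/√0.8616 = 1.077; τ_2 = 37.43/1.077 = 34.74 years.
Leg 3: 27.50 years is already measured aboard the probe.
Leg 4: γ = 1/√(1 − 0.560²) = 1/√0.6864 = 1.207; τ_4 = 75.87/1.207 = 62.86 years.
Total: 9.365 + 34.74 + 27.50 + 62.86 years.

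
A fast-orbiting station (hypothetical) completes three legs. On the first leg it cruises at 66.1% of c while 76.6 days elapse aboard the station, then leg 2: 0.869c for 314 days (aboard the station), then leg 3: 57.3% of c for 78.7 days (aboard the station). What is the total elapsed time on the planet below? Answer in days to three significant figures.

Δt = 833 days

Leg 1: β = 0.661; γ = 1/√(1 − 0.661²) = 1/√0.5631 = 1.333; Δt_1 = 1.333 × 76.6 = 102.1 days.
Leg 2: γ = 1/√(1 − 0.869²) = 1/√0.2448 = 2.021; Δt_2 = 2.021 × 314 = 634.6 days.
Leg 3: β = 0.573; γ = 1/√(1 − 0.573²) = 1/√0.6717 = 1.220; Δt_3 = 1.220 × 78.7 = 96.03 days.
Total: 102.1 + 634.6 + 96.03 days.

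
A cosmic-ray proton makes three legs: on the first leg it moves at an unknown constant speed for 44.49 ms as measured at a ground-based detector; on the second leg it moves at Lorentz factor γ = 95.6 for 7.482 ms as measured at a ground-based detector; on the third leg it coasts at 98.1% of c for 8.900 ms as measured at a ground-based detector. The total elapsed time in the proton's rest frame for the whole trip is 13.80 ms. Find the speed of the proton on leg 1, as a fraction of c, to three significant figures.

β = 0.963

Leg 1: speed unknown; τ_1 = 44.49/γ_1.
Leg 2: γ = 95.6; τ_2 = 7.482/95.60 = 0.07826 ms.
Leg 3: β = 0.981; γ = 1/√(1 − 0.981²) = 1/√0.03764 = 5.154; τ_3 = 8.900/5.154 = 1.727 ms.
Total proper time: τ_1 + 0.07826 + 1.727 = 13.80, so τ_1 = 13.80 − 1.805 = 12.00 ms.
γ_1 = 44.49/12.00 = 3.709; β = √(1 − 1/γ²) = √0.9273.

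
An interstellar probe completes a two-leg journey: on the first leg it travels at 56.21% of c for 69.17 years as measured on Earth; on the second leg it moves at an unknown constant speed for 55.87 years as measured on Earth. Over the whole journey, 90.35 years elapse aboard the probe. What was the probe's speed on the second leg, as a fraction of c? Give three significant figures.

β = 0.805

Leg 1: β = 0.5621; γ = 1/√(1 − 0.5621²) = 1/√0.6840 = 1.209; τ_1 = 69.17/1.209 = 57.21 years.
Leg 2: speed unknown; τ_2 = 55.87/γ_2.
Total proper time: 57.21 + τ_2 = 90.35, so τ_2 = 90.35 − 57.21 = 33.14 years.
γ_2 = 55.87/33.14 = 1.686; β = √(1 − 1/γ²) = √0.6481.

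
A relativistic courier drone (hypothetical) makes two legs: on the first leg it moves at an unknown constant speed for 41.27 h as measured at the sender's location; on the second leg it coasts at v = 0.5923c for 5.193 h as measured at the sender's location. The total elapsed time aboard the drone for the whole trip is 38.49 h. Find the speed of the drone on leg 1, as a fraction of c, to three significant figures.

Leg 1: speed unknown; τ_1 = 41.27/γ_1.
Leg 2: γ = 1/√(1 − 0.5923²) = 1/√0.6492 = 1.241; τ_2 = 5.193/1.241 = 4.184 h.
Total proper time: τ_1 + 4.184 = 38.49, so τ_1 = 38.49 − 4.184 = 34.31 h.
γ_1 = 41.27/34.31 = 1.203; β = √(1 − 1/γ²) = √0.3090.

β = 0.556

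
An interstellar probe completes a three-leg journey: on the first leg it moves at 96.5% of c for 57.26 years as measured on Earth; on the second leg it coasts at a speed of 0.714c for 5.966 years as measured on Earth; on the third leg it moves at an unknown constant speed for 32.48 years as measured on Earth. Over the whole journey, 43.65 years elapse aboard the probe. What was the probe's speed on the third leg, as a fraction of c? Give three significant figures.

Leg 1: β = 0.965; γ = 1/√(1 − 0.965²) = 1/√0.06878 = 3.813; τ_1 = 57.26/3.813 = 15.02 years.
Leg 2: γ = 1/√(1 − 0.714²) = 1/√0.4902 = 1.428; τ_2 = 5.966/1.428 = 4.177 years.
Leg 3: speed unknown; τ_3 = 32.48/γ_3.
Total proper time: 15.02 + 4.177 + τ_3 = 43.65, so τ_3 = 43.65 − 19.19 = 24.46 years.
γ_3 = 32.48/24.46 = 1.328; β = √(1 − 1/γ²) = √0.4330.

β = 0.658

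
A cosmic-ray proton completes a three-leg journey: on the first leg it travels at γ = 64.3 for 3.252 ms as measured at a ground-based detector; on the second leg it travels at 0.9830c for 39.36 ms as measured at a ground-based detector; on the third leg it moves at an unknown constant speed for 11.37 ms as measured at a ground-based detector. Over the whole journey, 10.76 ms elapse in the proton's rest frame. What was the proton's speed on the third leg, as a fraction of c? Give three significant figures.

Leg 1: γ = 64.3; τ_1 = 3.252/64.30 = 0.05058 ms.
Leg 2: γ = 1/√(1 − 0.9830²) = 1/√0.03371 = 5.446; τ_2 = 39.36/5.446 = 7.227 ms.
Leg 3: speed unknown; τ_3 = 11.37/γ_3.
Total proper time: 0.05058 + 7.227 + τ_3 = 10.76, so τ_3 = 10.76 − 7.277 = 3.483 ms.
γ_3 = 11.37/3.483 = 3.265; β = √(1 − 1/γ²) = √0.9062.

β = 0.952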